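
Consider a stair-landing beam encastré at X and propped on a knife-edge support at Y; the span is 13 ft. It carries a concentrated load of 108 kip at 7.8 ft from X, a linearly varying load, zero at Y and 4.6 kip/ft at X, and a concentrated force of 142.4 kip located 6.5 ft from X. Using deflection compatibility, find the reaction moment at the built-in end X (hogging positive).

M_X = 634.8 kip·ft

Remove the prop at Y; the released (primary) structure is a cantilever built in at X.
Primary-structure tip deflection at Y by superposition:
  point load 108 at a = 7.8: Pa²(3L − a)/(6EI) = 34168/EI
  triangular load, peak 4.6 at the fixed end: w₀L⁴/(30EI) = 4379/EI
  point load 142.4 at a = 6.5: Pa²(3L − a)/(6EI) = 32589/EI
  δ_0 = 71136/EI
Tip deflection under a unit load at Y: L³/(3EI) = 732.3/EI.
The prop prevents deflection at Y: R_Y = δ_0/δ_{YY} = 71136/732.3 = 97.14 kip.
Moment equilibrium about X: M_X = Σ(load moments about X) − R_Y·L = 1898 − 97.14×13 = 634.8 kip·ft.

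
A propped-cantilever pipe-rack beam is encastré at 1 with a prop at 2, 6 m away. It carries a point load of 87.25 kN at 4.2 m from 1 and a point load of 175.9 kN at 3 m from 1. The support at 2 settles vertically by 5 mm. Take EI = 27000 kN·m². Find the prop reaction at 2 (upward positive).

Release the roller at 2. Primary structure: cantilever fixed at 1.
Free-end deflection of the primary structure under the applied loading (downward +):
  point load 87.25 at a = 4.2: Pa²(3L − a)/(6EI) = 3540/EI
  point load 175.9 at a = 3: Pa²(3L − a)/(6EI) = 3958/EI
  δ_0 = 7498/EI
Flexibility coefficient — unit upward force at 2: δ_{22} = L³/(3EI) = 72/EI.
With EI = 27000 kN·m²: δ_0 = 0.27769 m and δ_{22} = 0.002667 m/kN.
Compatibility — the beam at 2 must follow the support down by 0.005 m: δ_0 − R_2·δ_{22} = 0.005, so R_2 = (0.27769 − 0.005)/0.002667 = 102.3 kN.

R_2 = 102.3 kN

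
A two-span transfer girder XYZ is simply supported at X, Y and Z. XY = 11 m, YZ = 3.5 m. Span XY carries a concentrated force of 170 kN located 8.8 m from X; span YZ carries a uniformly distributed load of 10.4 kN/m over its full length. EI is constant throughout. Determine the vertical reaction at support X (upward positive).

R_X = 15.08 kN

Release continuity at Y by inserting a hinge; the redundant is the internal moment M_Y. The primary structure is two simply-supported spans XY and YZ.
Rotations at Y on the released spans (each span's end-slope, ×1/EI):
  span XY: point load 170 at a = 8.8: Pab(L + a)/(6LEI) = 987.4/EI
  span YZ: UDL 10.4: wL³/(24EI) = 18.58/EI
  relative rotation θ_0 = (987.4 + 18.58)/EI = 1006/EI
A unit hogging moment at Y produces rotation L₁/(3EI) + L₂/(3EI) = 4.833/EI.
Slope continuity at Y: θ_0 = M_Y·4.833/EI, so M_Y = 1006/4.833 = 208.1 kN·m (hogging).
Span XY, ΣM about X with M_Y applied at Y: R_Y^{XY}·11 = 1496 + 208.1, so R_Y^{XY} = 154.9 kN and R_X = 170 − 154.9 = 15.08 kN.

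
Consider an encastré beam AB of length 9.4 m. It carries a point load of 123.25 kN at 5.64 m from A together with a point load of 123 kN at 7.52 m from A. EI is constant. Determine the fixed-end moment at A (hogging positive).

Take the two fixed-end moments M_A, M_B as redundants; the released structure is the simple span AB.
End rotations of the released simple span under the applied load (×1/EI):
  at A: point load 123.25 at a = 5.64: Pab(L + b)/(6LEI) = 609.9/EI
  at B: point load 123.25 at a = 5.64: Pab(L + a)/(6LEI) = 697/EI
  at A: point load 123 at a = 7.52: Pab(L + b)/(6LEI) = 347.8/EI
  at B: point load 123 at a = 7.52: Pab(L + a)/(6LEI) = 521.7/EI
  θ_A0 = 957.6/EI,  θ_B0 = 1219/EI
Flexibility coefficients: a unit moment at one end gives L/(3EI) there and L/(6EI) at the far end, so f₁₁ = f₂₂ = 3.133/EI and f₁₂ = f₂₁ = 1.567/EI.
Compatibility — zero rotation at each built-in end:
  3.133 M_A + 1.567 M_B = 957.6
  1.567 M_A + 3.133 M_B = 1219
Solving the pair gives M_A = 148.2 kN·m and M_B = 314.8 kN·m (hogging).

M_A = 148.2 kN·m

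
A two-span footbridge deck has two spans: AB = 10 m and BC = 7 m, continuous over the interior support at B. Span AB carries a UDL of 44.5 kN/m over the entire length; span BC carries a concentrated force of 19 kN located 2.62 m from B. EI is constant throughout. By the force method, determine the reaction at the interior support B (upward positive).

Release continuity at B by inserting a hinge; the redundant is the internal moment M_B. The primary structure is two simply-supported spans AB and BC.
Rotations at B on the released spans (each span's end-slope, ×1/EI):
  span AB: UDL 44.5: wL³/(24EI) = 1854/EI
  span BC: point load 19 at a = 2.62: Pab(L + b)/(6LEI) = 59.08/EI
  relative rotation θ_0 = (1854 + 59.08)/EI = 1913/EI
A unit hogging moment at B produces rotation L₁/(3EI) + L₂/(3EI) = 5.667/EI.
Slope continuity at B: θ_0 = M_B·5.667/EI, so M_B = 1913/5.667 = 337.6 kN·m (hogging).
Span AB, ΣM about A with M_B applied at B: R_B^{AB}·10 = 2225 + 337.6, so R_B^{AB} = 256.3 kN and R_A = 445 − 256.3 = 188.7 kN.
Span BC, ΣM about C: R_B^{BC}·7 = 83.22 + 337.6, so R_B^{BC} = 60.12 kN and R_C = 19 − 60.12 = -41.12 kN.
R_B = 256.3 + 60.12 = 316.4 kN.

R_B = 316.4 kN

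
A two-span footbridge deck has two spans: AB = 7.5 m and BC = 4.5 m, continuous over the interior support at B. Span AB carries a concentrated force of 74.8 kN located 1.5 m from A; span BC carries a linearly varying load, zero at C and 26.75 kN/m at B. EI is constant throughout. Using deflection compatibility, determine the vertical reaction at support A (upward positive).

Insert a hinge at B; M_B is the redundant, and each span becomes simply supported.
End slopes at the hinge B, treating each span as simply supported:
  span AB: point load 74.8 at a = 1.5: Pab(L + a)/(6LEI) = 134.6/EI
  span BC: triangular load, peak 26.75: w₀L³/(45EI) = 54.17/EI
  relative rotation θ_0 = (134.6 + 54.17)/EI = 188.8/EI
A unit hogging moment at B produces rotation L₁/(3EI) + L₂/(3EI) = 4/EI.
Compatibility: M_B·(L₁+L₂)/(3EI) = θ_0, giving M_B = 47.2 kN·m (hogging).
Span AB, ΣM about A with M_B applied at B: R_B^{AB}·7.5 = 112.2 + 47.2, so R_B^{AB} = 21.25 kN and R_A = 74.8 − 21.25 = 53.55 kN.

R_A = 53.55 kN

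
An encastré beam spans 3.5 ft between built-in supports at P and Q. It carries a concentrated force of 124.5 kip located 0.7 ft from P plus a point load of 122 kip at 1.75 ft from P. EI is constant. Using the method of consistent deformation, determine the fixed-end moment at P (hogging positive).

M_P = 109.2 kip·ft

Release both end moments; the primary structure is a simply-supported span PQ with redundants M_P and M_Q.
Simple-span end rotations at P and Q under the given loads:
  at P: point load 124.5 at a = 0.7: Pab(L + b)/(6LEI) = 73.21/EI
  at Q: point load 124.5 at a = 0.7: Pab(L + a)/(6LEI) = 48.8/EI
  at P: point load 122 at a = 1.75: Pab(L + b)/(6LEI) = 93.41/EI
  at Q: point load 122 at a = 1.75: Pab(L + a)/(6LEI) = 93.41/EI
  θ_P0 = 166.6/EI,  θ_Q0 = 142.2/EI
Flexibility coefficients: a unit moment at one end gives L/(3EI) there and L/(6EI) at the far end, so f₁₁ = f₂₂ = 1.167/EI and f₁₂ = f₂₁ = 0.5833/EI.
Compatibility — zero rotation at each built-in end:
  1.167 M_P + 0.5833 M_Q = 166.6
  0.5833 M_P + 1.167 M_Q = 142.2
Solving the pair gives M_P = 109.2 kip·ft and M_Q = 67.32 kip·ft (hogging).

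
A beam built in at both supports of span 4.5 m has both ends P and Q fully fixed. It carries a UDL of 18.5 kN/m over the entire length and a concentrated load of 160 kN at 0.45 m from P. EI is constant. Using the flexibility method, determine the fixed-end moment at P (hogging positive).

Release both end moments; the primary structure is a simply-supported span PQ with redundants M_P and M_Q.
End rotations of the released simple span under the applied load (×1/EI):
  at P: UDL 18.5: wL³/(24EI) = 70.24/EI
  at Q: UDL 18.5: wL³/(24EI) = 70.24/EI
  at P: point load 160 at a = 0.45: Pab(L + b)/(6LEI) = 92.34/EI
  at Q: point load 160 at a = 0.45: Pab(L + a)/(6LEI) = 53.46/EI
  θ_P0 = 162.6/EI,  θ_Q0 = 123.7/EI
Flexibility coefficients: a unit moment at one end gives L/(3EI) there and L/(6EI) at the far end, so f₁₁ = f₂₂ = 1.5/EI and f₁₂ = f₂₁ = 0.75/EI.
Compatibility — zero rotation at each built-in end:
  1.5 M_P + 0.75 M_Q = 162.6
  0.75 M_P + 1.5 M_Q = 123.7
Solving the pair gives M_P = 89.54 kN·m and M_Q = 37.7 kN·m (hogging).

M_P = 89.54 kN·m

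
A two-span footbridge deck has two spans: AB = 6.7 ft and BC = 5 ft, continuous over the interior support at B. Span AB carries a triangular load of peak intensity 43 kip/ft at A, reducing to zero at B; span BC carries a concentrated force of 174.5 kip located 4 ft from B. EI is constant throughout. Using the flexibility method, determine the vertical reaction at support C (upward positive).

R_C = 119.5 kip

Insert a hinge at B; M_B is the redundant, and each span becomes simply supported.
End slopes at the hinge B, treating each span as simply supported:
  span AB: triangular load, peak 43: 7w₀L³/(360EI) = 251.5/EI
  span BC: point load 174.5 at a = 4: Pab(L + b)/(6LEI) = 139.6/EI
  relative rotation θ_0 = (251.5 + 139.6)/EI = 391.1/EI
A unit hogging moment at B produces rotation L₁/(3EI) + L₂/(3EI) = 3.9/EI.
Compatibility: M_B·(L₁+L₂)/(3EI) = θ_0, giving M_B = 100.3 kip·ft (hogging).
Span BC, ΣM about C: R_B^{BC}·5 = 174.5 + 100.3, so R_B^{BC} = 54.95 kip and R_C = 174.5 − 54.95 = 119.5 kip.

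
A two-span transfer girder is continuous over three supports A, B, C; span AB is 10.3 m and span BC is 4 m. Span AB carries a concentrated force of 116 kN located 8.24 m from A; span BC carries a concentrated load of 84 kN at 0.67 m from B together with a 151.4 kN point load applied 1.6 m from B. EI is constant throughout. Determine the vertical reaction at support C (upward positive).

R_C = 32.52 kN

Insert a hinge at B; M_B is the redundant, and each span becomes simply supported.
Rotations at B on the released spans (each span's end-slope, ×1/EI):
  span AB: point load 116 at a = 8.24: Pab(L + a)/(6LEI) = 590.7/EI
  span BC: point load 84 at a = 0.67: Pab(L + b)/(6LEI) = 57.24/EI
  span BC: point load 151.4 at a = 1.6: Pab(L + b)/(6LEI) = 155/EI
  relative rotation θ_0 = (590.7 + 212.3)/EI = 803/EI
A unit hogging moment at B produces rotation L₁/(3EI) + L₂/(3EI) = 4.767/EI.
Compatibility: M_B·(L₁+L₂)/(3EI) = θ_0, giving M_B = 168.5 kN·m (hogging).
Span BC, ΣM about C: R_B^{BC}·4 = 643.1 + 168.5, so R_B^{BC} = 202.9 kN and R_C = 235.4 − 202.9 = 32.52 kN.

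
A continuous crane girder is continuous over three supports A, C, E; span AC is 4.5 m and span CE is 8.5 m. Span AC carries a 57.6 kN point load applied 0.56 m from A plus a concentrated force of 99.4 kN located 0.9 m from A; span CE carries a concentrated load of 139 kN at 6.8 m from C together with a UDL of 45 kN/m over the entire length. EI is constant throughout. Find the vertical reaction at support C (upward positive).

Insert a hinge at C; M_C is the redundant, and each span becomes simply supported.
Rotations at C on the released spans (each span's end-slope, ×1/EI):
  span AC: point load 57.6 at a = 0.56: Pab(L + a)/(6LEI) = 23.82/EI
  span AC: point load 99.4 at a = 0.9: Pab(L + a)/(6LEI) = 64.41/EI
  span CE: point load 139 at a = 6.8: Pab(L + b)/(6LEI) = 321.4/EI
  span CE: UDL 45: wL³/(24EI) = 1151/EI
  relative rotation θ_0 = (88.23 + 1473)/EI = 1561/EI
A unit hogging moment at C produces rotation L₁/(3EI) + L₂/(3EI) = 4.333/EI.
Slope continuity at C: θ_0 = M_C·4.333/EI, so M_C = 1561/4.333 = 360.2 kN·m (hogging).
Span AC, ΣM about A with M_C applied at C: R_C^{AC}·4.5 = 121.7 + 360.2, so R_C^{AC} = 107.1 kN and R_A = 157 − 107.1 = 49.9 kN.
Span CE, ΣM about E: R_C^{CE}·8.5 = 1862 + 360.2, so R_C^{CE} = 261.4 kN and R_E = 521.5 − 261.4 = 260.1 kN.
R_C = 107.1 + 261.4 = 368.5 kN.

R_C = 368.5 kN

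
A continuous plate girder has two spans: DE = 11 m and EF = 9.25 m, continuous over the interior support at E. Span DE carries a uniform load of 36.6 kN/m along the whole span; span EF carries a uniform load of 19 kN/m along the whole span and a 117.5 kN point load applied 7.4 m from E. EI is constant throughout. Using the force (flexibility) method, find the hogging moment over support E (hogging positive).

M_E = 441.2 kN·m

Release continuity at E by inserting a hinge; the redundant is the internal moment M_E. The primary structure is two simply-supported spans DE and EF.
End slopes at the hinge E, treating each span as simply supported:
  span DE: UDL 36.6: wL³/(24EI) = 2030/EI
  span EF: UDL 19: wL³/(24EI) = 626.6/EI
  span EF: point load 117.5 at a = 7.4: Pab(L + b)/(6LEI) = 321.7/EI
  relative rotation θ_0 = (2030 + 948.3)/EI = 2978/EI
A unit hogging moment at E produces rotation L₁/(3EI) + L₂/(3EI) = 6.75/EI.
Compatibility: M_E·(L₁+L₂)/(3EI) = θ_0, giving M_E = 441.2 kN·m (hogging).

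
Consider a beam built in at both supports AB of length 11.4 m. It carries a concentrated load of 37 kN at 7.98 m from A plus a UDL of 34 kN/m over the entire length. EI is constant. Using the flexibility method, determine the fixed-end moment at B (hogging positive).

Release both end moments; the primary structure is a simply-supported span AB with redundants M_A and M_B.
End rotations of the released simple span under the applied load (×1/EI):
  at A: point load 37 at a = 7.98: Pab(L + b)/(6LEI) = 218.8/EI
  at B: point load 37 at a = 7.98: Pab(L + a)/(6LEI) = 286.1/EI
  at A: UDL 34: wL³/(24EI) = 2099/EI
  at B: UDL 34: wL³/(24EI) = 2099/EI
  θ_A0 = 2318/EI,  θ_B0 = 2385/EI
Flexibility coefficients: a unit moment at one end gives L/(3EI) there and L/(6EI) at the far end, so f₁₁ = f₂₂ = 3.8/EI and f₁₂ = f₂₁ = 1.9/EI.
Compatibility — zero rotation at each built-in end:
  3.8 M_A + 1.9 M_B = 2318
  1.9 M_A + 3.8 M_B = 2385
Solving the pair gives M_A = 394.8 kN·m and M_B = 430.2 kN·m (hogging).

M_B = 430.2 kN·m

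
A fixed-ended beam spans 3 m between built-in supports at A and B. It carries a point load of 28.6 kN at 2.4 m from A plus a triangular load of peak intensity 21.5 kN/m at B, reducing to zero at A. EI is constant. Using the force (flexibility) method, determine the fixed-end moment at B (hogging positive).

M_B = 20.66 kN·m

Take the two fixed-end moments M_A, M_B as redundants; the released structure is the simple span AB.
End rotations of the released simple span under the applied load (×1/EI):
  at A: point load 28.6 at a = 2.4: Pab(L + b)/(6LEI) = 8.237/EI
  at B: point load 28.6 at a = 2.4: Pab(L + a)/(6LEI) = 12.36/EI
  at A: triangular load, peak 21.5: 7w₀L³/(360EI) = 11.29/EI
  at B: triangular load, peak 21.5: w₀L³/(45EI) = 12.9/EI
  θ_A0 = 19.52/EI,  θ_B0 = 25.26/EI
Flexibility coefficients: a unit moment at one end gives L/(3EI) there and L/(6EI) at the far end, so f₁₁ = f₂₂ = 1/EI and f₁₂ = f₂₁ = 0.5/EI.
Compatibility — zero rotation at each built-in end:
  1 M_A + 0.5 M_B = 19.52
  0.5 M_A + 1 M_B = 25.26
Solving the pair gives M_A = 9.196 kN·m and M_B = 20.66 kN·m (hogging).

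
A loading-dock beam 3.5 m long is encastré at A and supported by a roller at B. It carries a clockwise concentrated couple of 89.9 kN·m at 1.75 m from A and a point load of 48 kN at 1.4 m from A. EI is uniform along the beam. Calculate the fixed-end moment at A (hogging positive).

Choose R_B as the redundant. The primary structure is the cantilever fixed at A.
Primary-structure tip deflection at B by superposition:
  clockwise couple 89.9 at a = 1.75: M₀a(2L − a)/(2EI) = 413/EI
  point load 48 at a = 1.4: Pa²(3L − a)/(6EI) = 142.7/EI
  δ_0 = 555.7/EI
Tip deflection under a unit load at B: L³/(3EI) = 14.29/EI.
The prop prevents deflection at B: R_B = δ_0/δ_{BB} = 555.7/14.29 = 38.88 kN.
Moment equilibrium about A: M_A = Σ(load moments about A) − R_B·L = 157.1 − 38.88×3.5 = 21.02 kN·m.

M_A = 21.02 kN·m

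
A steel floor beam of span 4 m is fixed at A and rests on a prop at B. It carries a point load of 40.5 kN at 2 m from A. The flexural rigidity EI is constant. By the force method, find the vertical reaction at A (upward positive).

Release the roller at B. Primary structure: cantilever fixed at A.
Downward deflection at the released point B due to the loads:
  point load 40.5 at a = 2: Pa²(3L − a)/(6EI) = 270/EI
Flexibility coefficient — unit upward force at B: δ_{BB} = L³/(3EI) = 21.33/EI.
Compatibility at B: δ_0 − R_B·δ_{BB} = 0, so R_B = 270/21.33 = 12.66 kN.
Vertical equilibrium: R_A = ΣP − R_B = 40.5 − 12.66 = 27.84 kN.

R_A = 27.84 kN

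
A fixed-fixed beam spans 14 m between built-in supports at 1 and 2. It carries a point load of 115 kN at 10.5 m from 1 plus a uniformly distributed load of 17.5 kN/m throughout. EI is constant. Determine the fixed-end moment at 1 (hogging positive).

M_1 = 361.3 kN·m

Release both end moments; the primary structure is a simply-supported span 12 with redundants M_1 and M_2.
End rotations of the released simple span under the applied load (×1/EI):
  at 1: point load 115 at a = 10.5: Pab(L + b)/(6LEI) = 880.5/EI
  at 2: point load 115 at a = 10.5: Pab(L + a)/(6LEI) = 1233/EI
  at 1: UDL 17.5: wL³/(24EI) = 2001/EI
  at 2: UDL 17.5: wL³/(24EI) = 2001/EI
  θ_10 = 2881/EI,  θ_20 = 3233/EI
Flexibility coefficients: a unit moment at one end gives L/(3EI) there and L/(6EI) at the far end, so f₁₁ = f₂₂ = 4.667/EI and f₁₂ = f₂₁ = 2.333/EI.
Compatibility — zero rotation at each built-in end:
  4.667 M_1 + 2.333 M_2 = 2881
  2.333 M_1 + 4.667 M_2 = 3233
Solving the pair gives M_1 = 361.3 kN·m and M_2 = 512.2 kN·m (hogging).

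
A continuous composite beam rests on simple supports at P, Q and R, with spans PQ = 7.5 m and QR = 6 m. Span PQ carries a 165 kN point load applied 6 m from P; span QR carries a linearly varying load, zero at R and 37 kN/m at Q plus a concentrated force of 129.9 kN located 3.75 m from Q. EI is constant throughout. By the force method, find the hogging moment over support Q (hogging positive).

M_Q = 194.3 kN·m

Release continuity at Q by inserting a hinge; the redundant is the internal moment M_Q. The primary structure is two simply-supported spans PQ and QR.
End slopes at the hinge Q, treating each span as simply supported:
  span PQ: point load 165 at a = 6: Pab(L + a)/(6LEI) = 445.5/EI
  span QR: triangular load, peak 37: w₀L³/(45EI) = 177.6/EI
  span QR: point load 129.9 at a = 3.75: Pab(L + b)/(6LEI) = 251.2/EI
  relative rotation θ_0 = (445.5 + 428.8)/EI = 874.3/EI
A unit hogging moment at Q produces rotation L₁/(3EI) + L₂/(3EI) = 4.5/EI.
Slope continuity at Q: θ_0 = M_Q·4.5/EI, so M_Q = 874.3/4.5 = 194.3 kN·m (hogging).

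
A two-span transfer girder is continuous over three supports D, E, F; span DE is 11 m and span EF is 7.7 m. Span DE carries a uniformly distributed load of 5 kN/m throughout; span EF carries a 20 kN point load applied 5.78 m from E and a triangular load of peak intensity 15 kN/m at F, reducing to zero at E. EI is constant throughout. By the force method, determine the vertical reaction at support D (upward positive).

R_D = 20.84 kN

Insert a hinge at E; M_E is the redundant, and each span becomes simply supported.
End slopes at the hinge E, treating each span as simply supported:
  span DE: UDL 5: wL³/(24EI) = 277.3/EI
  span EF: point load 20 at a = 5.78: Pab(L + b)/(6LEI) = 46.22/EI
  span EF: triangular load, peak 15: 7w₀L³/(360EI) = 133.2/EI
  relative rotation θ_0 = (277.3 + 179.4)/EI = 456.7/EI
A unit hogging moment at E produces rotation L₁/(3EI) + L₂/(3EI) = 6.233/EI.
Slope continuity at E: θ_0 = M_E·6.233/EI, so M_E = 456.7/6.233 = 73.26 kN·m (hogging).
Span DE, ΣM about D with M_E applied at E: R_E^{DE}·11 = 302.5 + 73.26, so R_E^{DE} = 34.16 kN and R_D = 55 − 34.16 = 20.84 kN.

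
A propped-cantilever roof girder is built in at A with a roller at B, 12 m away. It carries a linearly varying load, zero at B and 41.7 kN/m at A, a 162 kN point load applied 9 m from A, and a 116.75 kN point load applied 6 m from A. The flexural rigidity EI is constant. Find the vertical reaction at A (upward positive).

R_A = 339.9 kN

Remove the prop at B; the released (primary) structure is a cantilever built in at A.
Primary-structure tip deflection at B by superposition:
  triangular load, peak 41.7 at the fixed end: w₀L⁴/(30EI) = 28823/EI
  point load 162 at a = 9: Pa²(3L − a)/(6EI) = 59049/EI
  point load 116.75 at a = 6: Pa²(3L − a)/(6EI) = 21015/EI
  δ_0 = 108887/EI
Tip deflection under a unit load at B: L³/(3EI) = 576/EI.
Compatibility at B: δ_0 − R_B·δ_{BB} = 0, so R_B = 108887/576 = 189 kN.
Vertical equilibrium: R_A = ΣP − R_B = 529 − 189 = 339.9 kN.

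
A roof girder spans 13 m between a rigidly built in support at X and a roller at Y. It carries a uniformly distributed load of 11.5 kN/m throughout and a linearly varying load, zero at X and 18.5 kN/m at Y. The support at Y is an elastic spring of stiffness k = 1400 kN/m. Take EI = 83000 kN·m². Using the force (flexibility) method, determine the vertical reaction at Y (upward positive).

R_Y = 113 kN

Choose R_Y as the redundant. The primary structure is the cantilever fixed at X.
Deflection at Y on the released cantilever, summing each load's contribution:
  UDL 11.5: wL⁴/(8EI) = 41056/EI
  triangular load, peak 18.5 at the free end: 11w₀L⁴/(120EI) = 48435/EI
  δ_0 = 89491/EI
Tip deflection under a unit load at Y: L³/(3EI) = 732.3/EI.
With EI = 83000 kN·m²: δ_0 = 1.0782 m and δ_{YY} = 0.008823 m/kN.
Compatibility — the spring shortens by R_Y/k under the reaction it provides: δ_0 − R_Y·δ_{YY} = R_Y/k. With 1/k = 0.000714 m/kN, R_Y = δ_0 / (δ_{YY} + 1/k) = 1.0782 / (0.008823 + 0.000714) = 113 kN.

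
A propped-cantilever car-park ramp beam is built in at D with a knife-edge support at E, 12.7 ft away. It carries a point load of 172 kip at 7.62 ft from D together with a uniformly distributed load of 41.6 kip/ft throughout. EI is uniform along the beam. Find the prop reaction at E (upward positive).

Release the roller at E. Primary structure: cantilever fixed at D.
Free-end deflection of the primary structure under the applied loading (downward +):
  point load 172 at a = 7.62: Pa²(3L − a)/(6EI) = 50734/EI
  UDL 41.6: wL⁴/(8EI) = 135275/EI
  δ_0 = 186010/EI
Tip deflection under a unit load at E: L³/(3EI) = 682.8/EI.
The prop prevents deflection at E: R_E = δ_0/δ_{EE} = 186010/682.8 = 272.4 kip.

R_E = 272.4 kip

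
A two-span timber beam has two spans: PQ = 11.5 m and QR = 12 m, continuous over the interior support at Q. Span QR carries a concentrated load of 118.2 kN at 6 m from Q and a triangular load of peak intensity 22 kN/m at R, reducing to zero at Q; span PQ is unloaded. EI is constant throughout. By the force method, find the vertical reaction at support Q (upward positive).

R_Q = 142.3 kN

Insert a hinge at Q; M_Q is the redundant, and each span becomes simply supported.
End slopes at the hinge Q, treating each span as simply supported:
  span QR: point load 118.2 at a = 6: Pab(L + b)/(6LEI) = 1064/EI
  span QR: triangular load, peak 22: 7w₀L³/(360EI) = 739.2/EI
  relative rotation θ_0 = (0 + 1803)/EI = 1803/EI
A unit hogging moment at Q produces rotation L₁/(3EI) + L₂/(3EI) = 7.833/EI.
Compatibility: M_Q·(L₁+L₂)/(3EI) = θ_0, giving M_Q = 230.2 kN·m (hogging).
Span PQ, ΣM about P with M_Q applied at Q: R_Q^{PQ}·11.5 = 0 + 230.2, so R_Q^{PQ} = 20.01 kN and R_P = 0 − 20.01 = -20.01 kN.
Span QR, ΣM about R: R_Q^{QR}·12 = 1237 + 230.2, so R_Q^{QR} = 122.3 kN and R_R = 250.2 − 122.3 = 127.9 kN.
R_Q = 20.01 + 122.3 = 142.3 kN.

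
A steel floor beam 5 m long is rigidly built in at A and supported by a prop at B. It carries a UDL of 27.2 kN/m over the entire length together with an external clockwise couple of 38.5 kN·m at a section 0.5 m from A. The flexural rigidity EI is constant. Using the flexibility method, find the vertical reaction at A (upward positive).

Remove the prop at B; the released (primary) structure is a cantilever built in at A.
Downward deflection at the released point B due to the loads:
  UDL 27.2: wL⁴/(8EI) = 2125/EI
  clockwise couple 38.5 at a = 0.5: M₀a(2L − a)/(2EI) = 91.44/EI
  δ_0 = 2216/EI
Tip deflection under a unit load at B: L³/(3EI) = 41.67/EI.
The prop prevents deflection at B: R_B = δ_0/δ_{BB} = 2216/41.67 = 53.19 kN.
Vertical equilibrium: R_A = ΣP − R_B = 136 − 53.19 = 82.81 kN.

R_A = 82.81 kN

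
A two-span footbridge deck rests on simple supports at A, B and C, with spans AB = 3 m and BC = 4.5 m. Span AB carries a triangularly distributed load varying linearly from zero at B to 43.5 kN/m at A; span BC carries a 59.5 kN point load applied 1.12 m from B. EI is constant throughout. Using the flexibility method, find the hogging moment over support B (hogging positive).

M_B = 35.43 kN·m

Take M_B as the redundant. Released structure: two simple spans AB and BC with a hinge at B.
Rotations at B on the released spans (each span's end-slope, ×1/EI):
  span AB: triangular load, peak 43.5: 7w₀L³/(360EI) = 22.84/EI
  span BC: point load 59.5 at a = 1.12: Pab(L + b)/(6LEI) = 65.74/EI
  relative rotation θ_0 = (22.84 + 65.74)/EI = 88.58/EI
A unit hogging moment at B produces rotation L₁/(3EI) + L₂/(3EI) = 2.5/EI.
Compatibility: M_B·(L₁+L₂)/(3EI) = θ_0, giving M_B = 35.43 kN·m (hogging).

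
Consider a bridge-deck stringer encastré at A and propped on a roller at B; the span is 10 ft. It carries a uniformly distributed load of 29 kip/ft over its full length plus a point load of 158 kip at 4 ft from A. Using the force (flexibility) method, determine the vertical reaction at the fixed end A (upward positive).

Release the roller at B. Primary structure: cantilever fixed at A.
Primary-structure tip deflection at B by superposition:
  UDL 29: wL⁴/(8EI) = 36250/EI
  point load 158 at a = 4: Pa²(3L − a)/(6EI) = 10955/EI
  δ_0 = 47205/EI
Tip deflection under a unit load at B: L³/(3EI) = 333.3/EI.
Compatibility at B: δ_0 − R_B·δ_{BB} = 0, so R_B = 47205/333.3 = 141.6 kip.
Vertical equilibrium: R_A = ΣP − R_B = 448 − 141.6 = 306.4 kip.

R_A = 306.4 kip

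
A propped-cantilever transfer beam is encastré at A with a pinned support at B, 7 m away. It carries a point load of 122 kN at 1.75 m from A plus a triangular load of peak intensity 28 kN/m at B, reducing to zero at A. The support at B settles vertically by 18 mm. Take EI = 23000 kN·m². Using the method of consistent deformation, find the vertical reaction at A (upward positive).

R_A = 159.2 kN

Take the reaction at B as the redundant and release it; the primary structure is a cantilever fixed at A.
Deflection at B on the released cantilever, summing each load's contribution:
  point load 122 at a = 1.75: Pa²(3L − a)/(6EI) = 1199/EI
  triangular load, peak 28 at the free end: 11w₀L⁴/(120EI) = 6163/EI
  δ_0 = 7361/EI
Flexibility coefficient — unit upward force at B: δ_{BB} = L³/(3EI) = 114.3/EI.
With EI = 23000 kN·m²: δ_0 = 0.32006 m and δ_{BB} = 0.004971 m/kN.
Compatibility — the beam at B must follow the support down by 0.018 m: δ_0 − R_B·δ_{BB} = 0.018, so R_B = (0.32006 − 0.018)/0.004971 = 60.76 kN.
Vertical equilibrium: R_A = ΣP − R_B = 220 − 60.76 = 159.2 kN.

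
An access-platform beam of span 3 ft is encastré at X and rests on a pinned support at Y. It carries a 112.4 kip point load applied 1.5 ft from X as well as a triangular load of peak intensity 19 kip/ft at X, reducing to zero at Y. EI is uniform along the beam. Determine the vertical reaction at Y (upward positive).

R_Y = 40.83 kip

Take the reaction at Y as the redundant and release it; the primary structure is a cantilever fixed at X.
Downward deflection at the released point Y due to the loads:
  point load 112.4 at a = 1.5: Pa²(3L − a)/(6EI) = 316.1/EI
  triangular load, peak 19 at the fixed end: w₀L⁴/(30EI) = 51.3/EI
  δ_0 = 367.4/EI
Flexibility coefficient — unit upward force at Y: δ_{YY} = L³/(3EI) = 9/EI.
The prop prevents deflection at Y: R_Y = δ_0/δ_{YY} = 367.4/9 = 40.83 kip.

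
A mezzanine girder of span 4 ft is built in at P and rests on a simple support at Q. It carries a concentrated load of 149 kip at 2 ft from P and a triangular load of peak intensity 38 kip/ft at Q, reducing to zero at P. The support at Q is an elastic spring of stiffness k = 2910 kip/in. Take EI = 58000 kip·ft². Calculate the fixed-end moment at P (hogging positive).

Remove the prop at Q; the released (primary) structure is a cantilever built in at P.
Downward deflection at the released point Q due to the loads:
  point load 149 at a = 2: Pa²(3L − a)/(6EI) = 993.3/EI
  triangular load, peak 38 at the free end: 11w₀L⁴/(120EI) = 891.7/EI
  δ_0 = 1885/EI
Flexibility coefficient — unit upward force at Q: δ_{QQ} = L³/(3EI) = 21.33/EI.
With EI = 58000 kip·ft²: δ_0 = 0.032501 ft and δ_{QQ} = 0.000368 ft/kip.
Compatibility — the spring shortens by R_Q/k under the reaction it provides: δ_0 − R_Q·δ_{QQ} = R_Q/k. With 1/k = 1/(2910×12) ft/kip = 0.000029 ft/kip, R_Q = δ_0 / (δ_{QQ} + 1/k) = 0.032501 / (0.000368 + 0.000029) = 81.98 kip.
Moment equilibrium about P: M_P = Σ(load moments about P) − R_Q·L = 500.7 − 81.98×4 = 172.7 kip·ft.

M_P = 172.7 kip·ft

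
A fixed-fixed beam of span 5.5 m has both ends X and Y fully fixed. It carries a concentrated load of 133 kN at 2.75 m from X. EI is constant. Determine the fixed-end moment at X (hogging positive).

M_X = 91.44 kN·m

Release both end moments; the primary structure is a simply-supported span XY with redundants M_X and M_Y.
On the primary (simply-supported) span, the end slopes from the loading are:
  at X: point load 133 at a = 2.75: Pab(L + b)/(6LEI) = 251.5/EI
  at Y: point load 133 at a = 2.75: Pab(L + a)/(6LEI) = 251.5/EI
  θ_X0 = 251.5/EI,  θ_Y0 = 251.5/EI
Flexibility coefficients: a unit moment at one end gives L/(3EI) there and L/(6EI) at the far end, so f₁₁ = f₂₂ = 1.833/EI and f₁₂ = f₂₁ = 0.9167/EI.
Compatibility — zero rotation at each built-in end:
  1.833 M_X + 0.9167 M_Y = 251.5
  0.9167 M_X + 1.833 M_Y = 251.5
Solving the pair gives M_X = 91.44 kN·m and M_Y = 91.44 kN·m (hogging).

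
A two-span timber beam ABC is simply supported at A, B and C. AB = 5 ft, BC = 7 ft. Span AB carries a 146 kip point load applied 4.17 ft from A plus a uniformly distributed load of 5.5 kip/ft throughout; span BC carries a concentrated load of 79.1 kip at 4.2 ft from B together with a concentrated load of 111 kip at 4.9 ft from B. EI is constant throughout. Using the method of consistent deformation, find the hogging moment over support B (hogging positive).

Insert a hinge at B; M_B is the redundant, and each span becomes simply supported.
End slopes at the hinge B, treating each span as simply supported:
  span AB: point load 146 at a = 4.17: Pab(L + a)/(6LEI) = 154.5/EI
  span AB: UDL 5.5: wL³/(24EI) = 28.65/EI
  span BC: point load 79.1 at a = 4.2: Pab(L + b)/(6LEI) = 217.1/EI
  span BC: point load 111 at a = 4.9: Pab(L + b)/(6LEI) = 247.5/EI
  relative rotation θ_0 = (183.1 + 464.5)/EI = 647.6/EI
A unit hogging moment at B produces rotation L₁/(3EI) + L₂/(3EI) = 4/EI.
Slope continuity at B: θ_0 = M_B·4/EI, so M_B = 647.6/4 = 161.9 kip·ft (hogging).

M_B = 161.9 kip·ft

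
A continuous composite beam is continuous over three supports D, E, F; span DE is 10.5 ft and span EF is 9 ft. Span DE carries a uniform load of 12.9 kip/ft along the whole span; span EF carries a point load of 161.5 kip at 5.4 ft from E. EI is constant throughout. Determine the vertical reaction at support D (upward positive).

R_D = 47.87 kip

Take M_E as the redundant. Released structure: two simple spans DE and EF with a hinge at E.
Discontinuity in slope at E on the released structure — sum the simple-span end rotations:
  span DE: UDL 12.9: wL³/(24EI) = 622.2/EI
  span EF: point load 161.5 at a = 5.4: Pab(L + b)/(6LEI) = 732.6/EI
  relative rotation θ_0 = (622.2 + 732.6)/EI = 1355/EI
A unit hogging moment at E produces rotation L₁/(3EI) + L₂/(3EI) = 6.5/EI.
Slope continuity at E: θ_0 = M_E·6.5/EI, so M_E = 1355/6.5 = 208.4 kip·ft (hogging).
Span DE, ΣM about D with M_E applied at E: R_E^{DE}·10.5 = 711.1 + 208.4, so R_E^{DE} = 87.58 kip and R_D = 135.4 − 87.58 = 47.87 kip.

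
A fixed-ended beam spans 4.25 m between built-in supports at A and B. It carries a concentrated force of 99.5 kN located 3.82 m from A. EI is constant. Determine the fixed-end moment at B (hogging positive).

M_B = 34.57 kN·m

Release both end moments; the primary structure is a simply-supported span AB with redundants M_A and M_B.
End rotations of the released simple span under the applied load (×1/EI):
  at A: point load 99.5 at a = 3.82: Pab(L + b)/(6LEI) = 30/EI
  at B: point load 99.5 at a = 3.82: Pab(L + a)/(6LEI) = 51.72/EI
  θ_A0 = 30/EI,  θ_B0 = 51.72/EI
Flexibility coefficients: a unit moment at one end gives L/(3EI) there and L/(6EI) at the far end, so f₁₁ = f₂₂ = 1.417/EI and f₁₂ = f₂₁ = 0.7083/EI.
Compatibility — zero rotation at each built-in end:
  1.417 M_A + 0.7083 M_B = 30
  0.7083 M_A + 1.417 M_B = 51.72
Solving the pair gives M_A = 3.891 kN·m and M_B = 34.57 kN·m (hogging).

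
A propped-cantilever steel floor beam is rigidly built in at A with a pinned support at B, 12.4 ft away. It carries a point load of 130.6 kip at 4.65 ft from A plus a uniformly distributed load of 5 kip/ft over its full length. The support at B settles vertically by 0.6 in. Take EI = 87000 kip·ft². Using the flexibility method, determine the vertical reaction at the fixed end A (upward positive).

R_A = 152.1 kip

Take the reaction at B as the redundant and release it; the primary structure is a cantilever fixed at A.
Downward deflection at the released point B due to the loads:
  point load 130.6 at a = 4.65: Pa²(3L − a)/(6EI) = 15320/EI
  UDL 5: wL⁴/(8EI) = 14776/EI
  δ_0 = 30096/EI
Flexibility coefficient — unit upward force at B: δ_{BB} = L³/(3EI) = 635.5/EI.
With EI = 87000 kip·ft²: δ_0 = 0.34593 ft and δ_{BB} = 0.007305 ft/kip.
Compatibility — the beam at B must follow the support down by 0.05 ft: δ_0 − R_B·δ_{BB} = 0.05, so R_B = (0.34593 − 0.05)/0.007305 = 40.51 kip.
Vertical equilibrium: R_A = ΣP − R_B = 192.6 − 40.51 = 152.1 kip.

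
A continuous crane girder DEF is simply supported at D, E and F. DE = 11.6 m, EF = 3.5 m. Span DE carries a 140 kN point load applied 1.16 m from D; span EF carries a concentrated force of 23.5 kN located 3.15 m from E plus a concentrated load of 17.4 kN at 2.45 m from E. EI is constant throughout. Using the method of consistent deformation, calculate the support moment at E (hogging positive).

M_E = 64.63 kN·m

Insert a hinge at E; M_E is the redundant, and each span becomes simply supported.
End slopes at the hinge E, treating each span as simply supported:
  span DE: point load 140 at a = 1.16: Pab(L + a)/(6LEI) = 310.8/EI
  span EF: point load 23.5 at a = 3.15: Pab(L + b)/(6LEI) = 4.75/EI
  span EF: point load 17.4 at a = 2.45: Pab(L + b)/(6LEI) = 9.698/EI
  relative rotation θ_0 = (310.8 + 14.45)/EI = 325.3/EI
A unit hogging moment at E produces rotation L₁/(3EI) + L₂/(3EI) = 5.033/EI.
Compatibility: M_E·(L₁+L₂)/(3EI) = θ_0, giving M_E = 64.63 kN·m (hogging).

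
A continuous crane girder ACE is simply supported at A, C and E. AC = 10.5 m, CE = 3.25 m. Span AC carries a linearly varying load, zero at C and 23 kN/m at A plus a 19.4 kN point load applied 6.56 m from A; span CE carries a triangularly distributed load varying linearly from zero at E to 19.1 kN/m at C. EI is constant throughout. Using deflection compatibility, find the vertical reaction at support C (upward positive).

Insert a hinge at C; M_C is the redundant, and each span becomes simply supported.
Rotations at C on the released spans (each span's end-slope, ×1/EI):
  span AC: triangular load, peak 23: 7w₀L³/(360EI) = 517.7/EI
  span AC: point load 19.4 at a = 6.56: Pab(L + a)/(6LEI) = 135.8/EI
  span CE: triangular load, peak 19.1: w₀L³/(45EI) = 14.57/EI
  relative rotation θ_0 = (653.5 + 14.57)/EI = 668.1/EI
A unit hogging moment at C produces rotation L₁/(3EI) + L₂/(3EI) = 4.583/EI.
Compatibility: M_C·(L₁+L₂)/(3EI) = θ_0, giving M_C = 145.8 kN·m (hogging).
Span AC, ΣM about A with M_C applied at C: R_C^{AC}·10.5 = 549.9 + 145.8, so R_C^{AC} = 66.25 kN and R_A = 140.2 − 66.25 = 73.9 kN.
Span CE, ΣM about E: R_C^{CE}·3.25 = 67.25 + 145.8, so R_C^{CE} = 65.54 kN and R_E = 31.04 − 65.54 = -34.5 kN.
R_C = 66.25 + 65.54 = 131.8 kN.

R_C = 131.8 kN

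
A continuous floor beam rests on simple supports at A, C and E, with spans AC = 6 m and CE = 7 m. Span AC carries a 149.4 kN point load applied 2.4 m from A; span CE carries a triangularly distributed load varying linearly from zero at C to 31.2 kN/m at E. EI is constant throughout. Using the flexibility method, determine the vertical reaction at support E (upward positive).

Release continuity at C by inserting a hinge; the redundant is the internal moment M_C. The primary structure is two simply-supported spans AC and CE.
Rotations at C on the released spans (each span's end-slope, ×1/EI):
  span AC: point load 149.4 at a = 2.4: Pab(L + a)/(6LEI) = 301.2/EI
  span CE: triangular load, peak 31.2: 7w₀L³/(360EI) = 208.1/EI
  relative rotation θ_0 = (301.2 + 208.1)/EI = 509.3/EI
A unit hogging moment at C produces rotation L₁/(3EI) + L₂/(3EI) = 4.333/EI.
Compatibility: M_C·(L₁+L₂)/(3EI) = θ_0, giving M_C = 117.5 kN·m (hogging).
Span CE, ΣM about E: R_C^{CE}·7 = 254.8 + 117.5, so R_C^{CE} = 53.19 kN and R_E = 109.2 − 53.19 = 56.01 kN.

R_E = 56.01 kN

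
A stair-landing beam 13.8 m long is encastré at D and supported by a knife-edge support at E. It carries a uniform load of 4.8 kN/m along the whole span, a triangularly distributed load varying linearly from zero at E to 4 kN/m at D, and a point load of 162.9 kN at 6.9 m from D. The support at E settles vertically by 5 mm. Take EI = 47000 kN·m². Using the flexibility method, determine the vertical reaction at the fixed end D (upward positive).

R_D = 175.7 kN

Remove the prop at E; the released (primary) structure is a cantilever built in at D.
Primary-structure tip deflection at E by superposition:
  UDL 4.8: wL⁴/(8EI) = 21760/EI
  triangular load, peak 4 at the fixed end: w₀L⁴/(30EI) = 4836/EI
  point load 162.9 at a = 6.9: Pa²(3L − a)/(6EI) = 44595/EI
  δ_0 = 71191/EI
Tip deflection under a unit load at E: L³/(3EI) = 876/EI.
With EI = 47000 kN·m²: δ_0 = 1.5147 m and δ_{EE} = 0.018639 m/kN.
Compatibility — the beam at E must follow the support down by 0.005 m: δ_0 − R_E·δ_{EE} = 0.005, so R_E = (1.5147 − 0.005)/0.018639 = 81 kN.
Vertical equilibrium: R_D = ΣP − R_E = 256.7 − 81 = 175.7 kN.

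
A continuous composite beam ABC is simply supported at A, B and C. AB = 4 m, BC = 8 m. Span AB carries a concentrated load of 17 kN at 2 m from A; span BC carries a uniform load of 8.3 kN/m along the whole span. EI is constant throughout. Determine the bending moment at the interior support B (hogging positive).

Take M_B as the redundant. Released structure: two simple spans AB and BC with a hinge at B.
End slopes at the hinge B, treating each span as simply supported:
  span AB: point load 17 at a = 2: Pab(L + a)/(6LEI) = 17/EI
  span BC: UDL 8.3: wL³/(24EI) = 177.1/EI
  relative rotation θ_0 = (17 + 177.1)/EI = 194.1/EI
A unit hogging moment at B produces rotation L₁/(3EI) + L₂/(3EI) = 4/EI.
Compatibility: M_B·(L₁+L₂)/(3EI) = θ_0, giving M_B = 48.52 kN·m (hogging).

M_B = 48.52 kN·m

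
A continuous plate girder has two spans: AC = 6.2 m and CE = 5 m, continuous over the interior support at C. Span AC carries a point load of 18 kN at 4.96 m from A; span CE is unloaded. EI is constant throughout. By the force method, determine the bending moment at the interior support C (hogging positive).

M_C = 8.896 kN·m

Take M_C as the redundant. Released structure: two simple spans AC and CE with a hinge at C.
Discontinuity in slope at C on the released structure — sum the simple-span end rotations:
  span AC: point load 18 at a = 4.96: Pab(L + a)/(6LEI) = 33.21/EI
  relative rotation θ_0 = (33.21 + 0)/EI = 33.21/EI
A unit hogging moment at C produces rotation L₁/(3EI) + L₂/(3EI) = 3.733/EI.
Compatibility: M_C·(L₁+L₂)/(3EI) = θ_0, giving M_C = 8.896 kN·m (hogging).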